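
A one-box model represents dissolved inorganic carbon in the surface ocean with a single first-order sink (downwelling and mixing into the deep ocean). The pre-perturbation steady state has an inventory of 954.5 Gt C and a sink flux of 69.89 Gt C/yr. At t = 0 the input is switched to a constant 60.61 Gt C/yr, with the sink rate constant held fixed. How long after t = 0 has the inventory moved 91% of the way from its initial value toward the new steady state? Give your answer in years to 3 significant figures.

τ = M₀/F₀ = 954.5/69.89 = 13.66 yr.
The remaining gap fraction is e^(−t/τ); 91% covered ⇒ e^(−t/τ) = 0.0900.
t = −τ ln(0.0900) = 13.66 × 2.408 = 32.89 yr.

32.9 yr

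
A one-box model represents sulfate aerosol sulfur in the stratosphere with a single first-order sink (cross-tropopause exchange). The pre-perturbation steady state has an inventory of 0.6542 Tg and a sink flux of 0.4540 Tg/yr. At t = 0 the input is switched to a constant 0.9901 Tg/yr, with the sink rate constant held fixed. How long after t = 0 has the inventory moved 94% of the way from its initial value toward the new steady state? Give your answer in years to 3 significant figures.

4.05 yr

τ = M₀/F₀ = 0.6542/0.4540 = 1.441 yr.
The remaining gap fraction is e^(−t/τ); 94% covered ⇒ e^(−t/τ) = 0.0600.
t = −τ ln(0.0600) = 1.441 × 2.813 = 4.054 yr.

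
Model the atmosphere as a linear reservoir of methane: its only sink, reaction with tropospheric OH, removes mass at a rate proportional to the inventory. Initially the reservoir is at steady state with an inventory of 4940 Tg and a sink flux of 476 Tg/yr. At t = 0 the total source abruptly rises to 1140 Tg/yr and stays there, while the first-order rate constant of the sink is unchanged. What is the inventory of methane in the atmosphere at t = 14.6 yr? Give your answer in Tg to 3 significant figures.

10100 Tg

τ = M₀/F₀ = 4940/476 = 10.38 yr; rate constant k = 1/τ.
New steady state M_∞ = F₁/k = F₁·τ = 1140 × 10.38 = 11831 Tg.
M(t) = M_∞ + (M₀ − M_∞)·e^(−t/τ); t/τ = 14.6/10.38 = 1.407, so e^(−t/τ) = 0.2449.
M(t) = 11831 − 6891 × 0.2449 = 10143 Tg.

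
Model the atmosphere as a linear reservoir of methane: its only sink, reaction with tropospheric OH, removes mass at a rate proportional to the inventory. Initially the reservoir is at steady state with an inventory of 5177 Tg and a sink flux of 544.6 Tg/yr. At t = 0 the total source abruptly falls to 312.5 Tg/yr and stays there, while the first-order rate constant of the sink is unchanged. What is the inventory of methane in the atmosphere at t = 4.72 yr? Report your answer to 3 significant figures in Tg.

The sink rate constant is k = F₀/M₀ = 544.6/5177 = 0.1052 yr⁻¹.
Solving dM/dt = F₁ − kM with M(0) = M₀ gives M(t) = F₁/k + (M₀ − F₁/k)·e^(−kt).
F₁/k = 312.5/0.1052 = 2970.6 Tg; kt = 0.1052 × 4.72 = 0.4965, e^(−kt) = 0.6086.
M(4.72) = 2970.6 + (5177 − 2970.6) × 0.6086 = 2970.6 + 1343 = 4313.5 Tg.

4310 Tg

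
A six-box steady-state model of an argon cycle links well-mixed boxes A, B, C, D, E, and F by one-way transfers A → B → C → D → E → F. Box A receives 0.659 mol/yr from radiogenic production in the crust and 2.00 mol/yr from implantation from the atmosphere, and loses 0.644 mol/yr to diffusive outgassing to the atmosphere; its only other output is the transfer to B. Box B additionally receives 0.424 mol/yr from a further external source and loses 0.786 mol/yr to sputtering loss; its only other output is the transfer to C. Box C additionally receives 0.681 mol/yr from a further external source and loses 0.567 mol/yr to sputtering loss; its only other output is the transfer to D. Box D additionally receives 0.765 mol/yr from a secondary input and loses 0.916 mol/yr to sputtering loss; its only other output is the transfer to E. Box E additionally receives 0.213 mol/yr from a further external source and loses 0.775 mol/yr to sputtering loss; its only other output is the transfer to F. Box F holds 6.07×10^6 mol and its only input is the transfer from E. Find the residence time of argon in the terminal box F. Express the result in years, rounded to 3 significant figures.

Box A: F(A→B) = (0.659 + 2.00) − 0.644 = 2.0150 mol/yr.
Box B: F(B→C) = (2.0150 + 0.424) − 0.786 = 1.6530 mol/yr.
Box C: F(C→D) = (1.6530 + 0.681) − 0.567 = 1.7670 mol/yr.
Box D: F(D→E) = (1.7670 + 0.765) − 0.916 = 1.6160 mol/yr.
Box E: F(E→F) = (1.6160 + 0.213) − 0.775 = 1.0540 mol/yr.
Box F throughput = its input = 1.0540 mol/yr; τ = 6.07×10^6 / 1.0540 = 5.759×10^6 yr.

5.76×10^6 yr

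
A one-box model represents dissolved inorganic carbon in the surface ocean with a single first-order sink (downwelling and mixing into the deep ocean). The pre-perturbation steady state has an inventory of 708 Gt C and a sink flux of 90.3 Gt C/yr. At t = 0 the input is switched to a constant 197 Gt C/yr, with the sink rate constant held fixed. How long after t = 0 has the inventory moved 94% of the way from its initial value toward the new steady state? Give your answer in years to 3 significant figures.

22.1 yr

τ = M₀/F₀ = 708/90.3 = 7.841 yr.
The remaining gap fraction is e^(−t/τ); 94% covered ⇒ e^(−t/τ) = 0.0600.
t = −τ ln(0.0600) = 7.841 × 2.813 = 22.06 yr.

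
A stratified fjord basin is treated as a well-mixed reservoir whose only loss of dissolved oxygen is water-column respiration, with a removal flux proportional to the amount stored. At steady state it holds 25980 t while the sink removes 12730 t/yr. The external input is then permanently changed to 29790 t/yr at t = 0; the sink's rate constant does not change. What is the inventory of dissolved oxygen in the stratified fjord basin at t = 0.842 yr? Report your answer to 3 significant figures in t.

The sink rate constant is k = F₀/M₀ = 12730/25980 = 0.4900 yr⁻¹.
Solving dM/dt = F₁ − kM with M(0) = M₀ gives M(t) = F₁/k + (M₀ − F₁/k)·e^(−kt).
F₁/k = 29790/0.4900 = 60797 t; kt = 0.4900 × 0.842 = 0.4126, e^(−kt) = 0.6619.
M(0.842) = 60797 + (25980 − 60797) × 0.6619 = 60797 − 23050 = 37750 t.

37800 t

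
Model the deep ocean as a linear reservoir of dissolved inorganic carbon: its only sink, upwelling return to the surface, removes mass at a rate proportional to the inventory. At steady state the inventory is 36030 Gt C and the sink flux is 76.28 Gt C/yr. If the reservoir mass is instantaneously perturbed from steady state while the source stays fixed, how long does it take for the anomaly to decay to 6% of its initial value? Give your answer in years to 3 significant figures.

For a linear reservoir the anomaly decays as exp(−t/τ) with τ = M/F = 36030/76.28 = 472.3 yr.
exp(−t/τ) = 0.06 ⇒ t = −τ ln(0.06) = 472.3 × 2.813 = 1329 yr.

1330 yr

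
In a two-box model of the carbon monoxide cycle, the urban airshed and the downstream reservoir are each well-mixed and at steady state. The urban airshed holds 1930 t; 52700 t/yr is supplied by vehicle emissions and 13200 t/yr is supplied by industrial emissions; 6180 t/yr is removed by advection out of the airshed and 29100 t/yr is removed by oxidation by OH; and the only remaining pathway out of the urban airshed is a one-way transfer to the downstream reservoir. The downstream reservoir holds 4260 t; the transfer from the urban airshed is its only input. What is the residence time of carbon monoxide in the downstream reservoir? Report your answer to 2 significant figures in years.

0.14 yr

Balance the urban airshed: ΣF_in = 52700 + 13200 = 65900 t/yr.
Transfer to the downstream reservoir = ΣF_in − (6180 + 29100) = 30620 t/yr.
At steady state the output of the downstream reservoir equals its input, 30620 t/yr.
τ = M / F = 4260 / 30620 = 0.1391 yr.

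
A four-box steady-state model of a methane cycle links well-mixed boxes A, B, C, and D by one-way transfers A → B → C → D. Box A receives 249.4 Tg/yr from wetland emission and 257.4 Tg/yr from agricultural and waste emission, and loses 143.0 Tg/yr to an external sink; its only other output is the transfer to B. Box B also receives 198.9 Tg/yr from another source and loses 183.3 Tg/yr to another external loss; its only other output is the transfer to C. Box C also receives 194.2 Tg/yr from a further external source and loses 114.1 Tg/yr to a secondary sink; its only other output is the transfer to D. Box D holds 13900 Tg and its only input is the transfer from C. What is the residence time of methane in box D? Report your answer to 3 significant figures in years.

Box A: F(A→B) = (249.4 + 257.4) − 143.0 = 363.80 Tg/yr.
Box B: F(B→C) = (363.80 + 198.9) − 183.3 = 379.40 Tg/yr.
Box C: F(C→D) = (379.40 + 194.2) − 114.1 = 459.50 Tg/yr.
Box D throughput = its input = 459.50 Tg/yr; τ = 13900 / 459.50 = 30.25 yr.

30.3 yr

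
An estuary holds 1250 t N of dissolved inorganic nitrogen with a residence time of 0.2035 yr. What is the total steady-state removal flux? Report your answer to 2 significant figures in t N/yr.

6100 t N/yr

F = M / τ = 1250 / 0.2035 = 6143 t N/yr.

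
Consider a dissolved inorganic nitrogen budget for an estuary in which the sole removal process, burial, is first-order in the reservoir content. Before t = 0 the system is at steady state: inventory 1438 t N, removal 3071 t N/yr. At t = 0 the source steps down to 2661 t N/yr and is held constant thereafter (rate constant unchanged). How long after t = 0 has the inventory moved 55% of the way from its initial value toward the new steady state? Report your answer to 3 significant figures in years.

τ = M₀/F₀ = 1438/3071 = 0.4683 yr.
The remaining gap fraction is e^(−t/τ); 55% covered ⇒ e^(−t/τ) = 0.450.
t = −τ ln(0.450) = 0.4683 × 0.7985 = 0.3739 yr.

0.374 yr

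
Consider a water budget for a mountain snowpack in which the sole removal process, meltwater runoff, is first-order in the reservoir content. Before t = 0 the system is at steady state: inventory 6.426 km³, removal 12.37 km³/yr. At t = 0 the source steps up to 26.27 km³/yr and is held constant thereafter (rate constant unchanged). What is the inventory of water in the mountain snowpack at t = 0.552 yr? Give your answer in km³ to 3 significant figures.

τ = M₀/F₀ = 6.426/12.37 = 0.5195 yr; rate constant k = 1/τ.
New steady state M_∞ = F₁/k = F₁·τ = 26.27 × 0.5195 = 13.647 km³.
M(t) = M_∞ + (M₀ − M_∞)·e^(−t/τ); t/τ = 0.552/0.5195 = 1.063, so e^(−t/τ) = 0.3456.
M(t) = 13.647 − 7.221 × 0.3456 = 11.152 km³.

11.2 km³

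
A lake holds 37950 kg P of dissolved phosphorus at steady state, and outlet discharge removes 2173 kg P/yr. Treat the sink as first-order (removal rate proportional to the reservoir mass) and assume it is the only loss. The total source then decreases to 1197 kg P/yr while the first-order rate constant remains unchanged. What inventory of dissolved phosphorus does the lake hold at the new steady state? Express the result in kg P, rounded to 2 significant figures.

Rate constant k = F/M = 2173 / 37950 = 0.05726 yr⁻¹.
At the new steady state, source = k·M_new ⇒ M_new = 1197 / 0.05726 = 20900 kg P.
(Equivalently M_new = M × F_new/F_old = 37950 × 1197/2173.)

21000 kg P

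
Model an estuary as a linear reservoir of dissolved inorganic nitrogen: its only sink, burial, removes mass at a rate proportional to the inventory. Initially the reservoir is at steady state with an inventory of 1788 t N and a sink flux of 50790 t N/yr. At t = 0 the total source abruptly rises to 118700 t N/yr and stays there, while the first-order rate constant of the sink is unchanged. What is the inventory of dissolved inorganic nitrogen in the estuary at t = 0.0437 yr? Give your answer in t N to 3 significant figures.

τ = M₀/F₀ = 1788/50790 = 0.03520 yr; rate constant k = 1/τ.
New steady state M_∞ = F₁/k = F₁·τ = 118700 × 0.03520 = 4178.7 t N.
M(t) = M_∞ + (M₀ − M_∞)·e^(−t/τ); t/τ = 0.0437/0.03520 = 1.241, so e^(−t/τ) = 0.2890.
M(t) = 4178.7 − 2391 × 0.2890 = 3487.8 t N.

3490 t N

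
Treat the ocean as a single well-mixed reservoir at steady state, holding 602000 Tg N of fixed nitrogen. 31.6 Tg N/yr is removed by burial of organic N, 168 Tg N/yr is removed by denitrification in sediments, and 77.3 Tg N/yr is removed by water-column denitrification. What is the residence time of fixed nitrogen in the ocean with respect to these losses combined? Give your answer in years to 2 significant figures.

2200 yr

Total removal = 31.60 + 168.0 + 77.30 = 276.90 Tg N/yr.
τ = M / ΣF_out = 602000 / 276.90 = 2174 yr.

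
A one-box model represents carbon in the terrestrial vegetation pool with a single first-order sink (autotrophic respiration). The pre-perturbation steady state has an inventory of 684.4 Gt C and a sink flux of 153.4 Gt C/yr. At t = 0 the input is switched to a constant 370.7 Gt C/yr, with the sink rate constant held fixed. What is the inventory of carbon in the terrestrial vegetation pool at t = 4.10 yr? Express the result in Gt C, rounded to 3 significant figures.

1270 Gt C

The sink rate constant is k = F₀/M₀ = 153.4/684.4 = 0.2241 yr⁻¹.
Solving dM/dt = F₁ − kM with M(0) = M₀ gives M(t) = F₁/k + (M₀ − F₁/k)·e^(−kt).
F₁/k = 370.7/0.2241 = 1653.9 Gt C; kt = 0.2241 × 4.10 = 0.9190, e^(−kt) = 0.3989.
M(4.10) = 1653.9 + (684.4 − 1653.9) × 0.3989 = 1653.9 − 386.8 = 1267.1 Gt C.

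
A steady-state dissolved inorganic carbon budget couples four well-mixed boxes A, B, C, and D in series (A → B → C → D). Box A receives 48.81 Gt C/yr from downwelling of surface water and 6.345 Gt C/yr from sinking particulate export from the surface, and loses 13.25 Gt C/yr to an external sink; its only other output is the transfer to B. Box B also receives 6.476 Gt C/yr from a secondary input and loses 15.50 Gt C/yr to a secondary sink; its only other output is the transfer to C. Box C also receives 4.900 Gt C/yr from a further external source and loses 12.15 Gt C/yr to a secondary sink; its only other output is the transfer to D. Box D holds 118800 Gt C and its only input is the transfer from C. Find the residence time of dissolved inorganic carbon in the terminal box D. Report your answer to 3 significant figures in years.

4640 yr

Box A: F(A→B) = (48.81 + 6.345) − 13.25 = 41.905 Gt C/yr.
Box B: F(B→C) = (41.905 + 6.476) − 15.50 = 32.881 Gt C/yr.
Box C: F(C→D) = (32.881 + 4.900) − 12.15 = 25.631 Gt C/yr.
Box D throughput = its input = 25.631 Gt C/yr; τ = 118800 / 25.631 = 4635 yr.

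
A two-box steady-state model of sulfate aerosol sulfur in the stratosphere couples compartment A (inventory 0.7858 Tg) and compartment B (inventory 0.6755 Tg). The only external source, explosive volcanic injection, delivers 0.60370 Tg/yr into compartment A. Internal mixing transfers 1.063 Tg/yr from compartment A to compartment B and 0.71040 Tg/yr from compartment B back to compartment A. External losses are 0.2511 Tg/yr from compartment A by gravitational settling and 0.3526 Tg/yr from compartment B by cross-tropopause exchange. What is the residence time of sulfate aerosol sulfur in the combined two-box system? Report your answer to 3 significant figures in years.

2.42 yr

Residence time in the combined system uses the total inventory and the total *external* removal — internal exchanges between the two boxes cancel.
M_total = 0.7858 + 0.6755 = 1.4613 Tg.
ΣF_external_out = 0.2511 + 0.3526 = 0.60370 Tg/yr.
τ = M_total / ΣF_ext = 1.4613 / 0.60370 = 2.421 yr.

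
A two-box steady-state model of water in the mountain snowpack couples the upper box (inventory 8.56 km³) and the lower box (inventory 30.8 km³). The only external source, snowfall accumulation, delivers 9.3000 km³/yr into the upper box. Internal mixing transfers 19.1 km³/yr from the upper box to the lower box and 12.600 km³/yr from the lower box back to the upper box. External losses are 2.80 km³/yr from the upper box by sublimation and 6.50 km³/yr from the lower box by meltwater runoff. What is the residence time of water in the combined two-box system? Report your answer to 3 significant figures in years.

4.23 yr

Treat the two boxes together as one reservoir: the mixing fluxes between them are internal recycling, so τ = ΣM / Σ(external losses).
M_total = 8.56 + 30.8 = 39.360 km³.
ΣF_external_out = 2.80 + 6.50 = 9.3000 km³/yr.
τ = M_total / ΣF_ext = 39.360 / 9.3000 = 4.232 yr.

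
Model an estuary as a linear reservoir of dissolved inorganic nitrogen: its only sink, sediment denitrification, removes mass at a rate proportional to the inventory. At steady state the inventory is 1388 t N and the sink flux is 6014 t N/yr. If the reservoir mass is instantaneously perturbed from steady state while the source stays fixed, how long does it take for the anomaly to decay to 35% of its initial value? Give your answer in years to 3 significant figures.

0.242 yr

For a linear reservoir the anomaly decays as exp(−t/τ) with τ = M/F = 1388/6014 = 0.2308 yr.
exp(−t/τ) = 0.35 ⇒ t = −τ ln(0.35) = 0.2308 × 1.050 = 0.2423 yr.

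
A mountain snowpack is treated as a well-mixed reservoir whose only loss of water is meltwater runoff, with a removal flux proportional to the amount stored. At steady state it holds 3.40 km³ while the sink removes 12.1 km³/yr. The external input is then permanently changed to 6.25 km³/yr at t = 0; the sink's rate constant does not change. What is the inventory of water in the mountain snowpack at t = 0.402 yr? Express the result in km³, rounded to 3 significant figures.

2.15 km³

The sink rate constant is k = F₀/M₀ = 12.1/3.40 = 3.559 yr⁻¹.
Solving dM/dt = F₁ − kM with M(0) = M₀ gives M(t) = F₁/k + (M₀ − F₁/k)·e^(−kt).
F₁/k = 6.25/3.559 = 1.7562 km³; kt = 3.559 × 0.402 = 1.431, e^(−kt) = 0.2392.
M(0.402) = 1.7562 + (3.40 − 1.7562) × 0.2392 = 1.7562 + 0.3931 = 2.1493 km³.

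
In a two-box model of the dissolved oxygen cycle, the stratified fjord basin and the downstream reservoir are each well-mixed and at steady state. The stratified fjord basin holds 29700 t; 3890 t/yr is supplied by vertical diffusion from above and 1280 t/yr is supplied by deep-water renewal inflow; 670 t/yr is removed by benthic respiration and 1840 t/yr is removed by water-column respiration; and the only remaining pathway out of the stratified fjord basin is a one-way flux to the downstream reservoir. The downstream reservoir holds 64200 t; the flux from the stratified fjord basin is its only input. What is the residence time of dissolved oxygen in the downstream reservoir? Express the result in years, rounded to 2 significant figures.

24 yr

Balance the stratified fjord basin: ΣF_in = 3890 + 1280 = 5170.0 t/yr.
Flux to the downstream reservoir = ΣF_in − (670 + 1840) = 2660.0 t/yr.
At steady state the output of the downstream reservoir equals its input, 2660.0 t/yr.
τ = M / F = 64200 / 2660.0 = 24.14 yr.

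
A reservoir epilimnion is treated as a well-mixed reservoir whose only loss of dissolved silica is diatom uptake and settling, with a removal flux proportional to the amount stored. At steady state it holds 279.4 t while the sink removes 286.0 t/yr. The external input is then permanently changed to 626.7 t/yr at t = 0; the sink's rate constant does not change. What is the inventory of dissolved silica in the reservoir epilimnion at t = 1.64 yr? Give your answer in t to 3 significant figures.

550 t

The sink rate constant is k = F₀/M₀ = 286.0/279.4 = 1.024 yr⁻¹.
Solving dM/dt = F₁ − kM with M(0) = M₀ gives M(t) = F₁/k + (M₀ − F₁/k)·e^(−kt).
F₁/k = 626.7/1.024 = 612.24 t; kt = 1.024 × 1.64 = 1.679, e^(−kt) = 0.1866.
M(1.64) = 612.24 + (279.4 − 612.24) × 0.1866 = 612.24 − 62.11 = 550.13 t.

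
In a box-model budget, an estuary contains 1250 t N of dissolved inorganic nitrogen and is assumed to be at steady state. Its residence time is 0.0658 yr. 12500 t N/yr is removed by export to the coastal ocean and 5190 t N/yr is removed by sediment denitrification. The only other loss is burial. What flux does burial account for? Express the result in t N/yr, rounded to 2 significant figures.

1300 t N/yr

Total removal F = M/τ = 1250 / 0.0658 = 19000 t N/yr.
Burial = F − (12500 + 5190) = 19000 − 17690 = 1307 t N/yr.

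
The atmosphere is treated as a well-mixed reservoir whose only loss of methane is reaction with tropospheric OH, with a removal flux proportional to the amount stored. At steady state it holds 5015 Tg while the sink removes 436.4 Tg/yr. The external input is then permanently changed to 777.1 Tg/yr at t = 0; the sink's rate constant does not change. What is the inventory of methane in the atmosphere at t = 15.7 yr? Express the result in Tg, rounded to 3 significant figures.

τ = M₀/F₀ = 5015/436.4 = 11.49 yr; rate constant k = 1/τ.
New steady state M_∞ = F₁/k = F₁·τ = 777.1 × 11.49 = 8930.2 Tg.
M(t) = M_∞ + (M₀ − M_∞)·e^(−t/τ); t/τ = 15.7/11.49 = 1.366, so e^(−t/τ) = 0.2551.
M(t) = 8930.2 − 3915 × 0.2551 = 7931.6 Tg.

7930 Tg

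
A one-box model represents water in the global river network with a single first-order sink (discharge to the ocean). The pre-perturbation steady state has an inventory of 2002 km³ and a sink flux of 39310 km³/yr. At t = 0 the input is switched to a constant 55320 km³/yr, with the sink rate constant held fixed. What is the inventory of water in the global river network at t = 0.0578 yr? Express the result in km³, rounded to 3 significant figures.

2560 km³

τ = M₀/F₀ = 2002/39310 = 0.05093 yr; rate constant k = 1/τ.
New steady state M_∞ = F₁/k = F₁·τ = 55320 × 0.05093 = 2817.4 km³.
M(t) = M_∞ + (M₀ − M_∞)·e^(−t/τ); t/τ = 0.0578/0.05093 = 1.135, so e^(−t/τ) = 0.3214.
M(t) = 2817.4 − 815.4 × 0.3214 = 2555.3 km³.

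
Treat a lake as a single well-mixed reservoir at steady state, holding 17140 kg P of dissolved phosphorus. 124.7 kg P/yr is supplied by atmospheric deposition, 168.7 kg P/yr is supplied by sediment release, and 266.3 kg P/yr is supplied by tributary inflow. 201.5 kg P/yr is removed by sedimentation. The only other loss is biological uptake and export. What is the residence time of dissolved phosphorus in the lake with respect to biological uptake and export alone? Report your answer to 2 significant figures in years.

48 yr

At steady state ΣF_in = ΣF_out.
ΣF_in = 124.7 + 168.7 + 266.3 = 559.70 kg P/yr.
Biological uptake and export flux = ΣF_in − (201.5) = 559.70 − 201.5 = 358.2 kg P/yr.
τ = M / F = 17140 / 358.2 = 47.85 yr.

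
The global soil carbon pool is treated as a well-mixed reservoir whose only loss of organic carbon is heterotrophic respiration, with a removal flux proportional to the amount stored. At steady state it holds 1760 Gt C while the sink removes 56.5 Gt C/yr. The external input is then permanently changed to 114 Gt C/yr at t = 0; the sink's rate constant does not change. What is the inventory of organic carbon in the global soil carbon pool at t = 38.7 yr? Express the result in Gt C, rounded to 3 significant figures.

3030 Gt C

Residence time τ = M₀/F₀ = 31.15 yr. The eventual steady state is M_∞ = M₀·(F₁/F₀) = 1760 × 114/56.5 = 3551.2 Gt C.
The anomaly ΔM(t) = M(t) − M_∞ decays as ΔM₀·e^(−t/τ) with ΔM₀ = 1760 − 3551.2 = −1791 Gt C.
At t = 38.7 yr, e^(−t/τ) = e^(−1.242) = 0.2887, so ΔM = −517.1 Gt C and M = 3551.2 − 517.1 = 3034.0 Gt C.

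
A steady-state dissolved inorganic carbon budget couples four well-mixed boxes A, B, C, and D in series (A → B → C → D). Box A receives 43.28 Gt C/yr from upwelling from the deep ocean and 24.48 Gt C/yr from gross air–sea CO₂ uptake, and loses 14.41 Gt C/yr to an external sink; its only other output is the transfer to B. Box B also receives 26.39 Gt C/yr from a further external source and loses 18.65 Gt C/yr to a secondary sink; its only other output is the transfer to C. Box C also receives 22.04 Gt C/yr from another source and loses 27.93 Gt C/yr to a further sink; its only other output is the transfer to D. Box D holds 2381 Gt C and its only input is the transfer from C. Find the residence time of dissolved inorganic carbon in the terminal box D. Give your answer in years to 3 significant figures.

43.1 yr

Box A: F(A→B) = (43.28 + 24.48) − 14.41 = 53.350 Gt C/yr.
Box B: F(B→C) = (53.350 + 26.39) − 18.65 = 61.090 Gt C/yr.
Box C: F(C→D) = (61.090 + 22.04) − 27.93 = 55.200 Gt C/yr.
Box D throughput = its input = 55.200 Gt C/yr; τ = 2381 / 55.200 = 43.13 yr.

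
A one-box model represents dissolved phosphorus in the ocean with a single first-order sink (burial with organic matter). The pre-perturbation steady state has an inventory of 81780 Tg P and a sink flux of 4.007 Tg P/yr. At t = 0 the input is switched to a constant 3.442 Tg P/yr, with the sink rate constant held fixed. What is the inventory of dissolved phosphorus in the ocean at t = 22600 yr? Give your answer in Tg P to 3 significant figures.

74100 Tg P

τ = M₀/F₀ = 81780/4.007 = 20410 yr; rate constant k = 1/τ.
New steady state M_∞ = F₁/k = F₁·τ = 3.442 × 20410 = 70249 Tg P.
M(t) = M_∞ + (M₀ − M_∞)·e^(−t/τ); t/τ = 22600/20410 = 1.107, so e^(−t/τ) = 0.3304.
M(t) = 70249 + 11530 × 0.3304 = 74059 Tg P.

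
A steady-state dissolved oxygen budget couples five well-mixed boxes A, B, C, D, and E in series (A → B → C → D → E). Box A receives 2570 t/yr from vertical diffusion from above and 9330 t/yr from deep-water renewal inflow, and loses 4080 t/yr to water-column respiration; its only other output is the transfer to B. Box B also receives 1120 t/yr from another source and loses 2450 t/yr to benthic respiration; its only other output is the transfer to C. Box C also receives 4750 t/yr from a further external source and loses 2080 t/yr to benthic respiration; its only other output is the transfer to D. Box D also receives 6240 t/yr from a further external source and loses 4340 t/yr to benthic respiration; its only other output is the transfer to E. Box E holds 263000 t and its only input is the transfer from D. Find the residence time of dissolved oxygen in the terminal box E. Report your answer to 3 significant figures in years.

Box A: F(A→B) = (2570 + 9330) − 4080 = 7820.0 t/yr.
Box B: F(B→C) = (7820.0 + 1120) − 2450 = 6490.0 t/yr.
Box C: F(C→D) = (6490.0 + 4750) − 2080 = 9160.0 t/yr.
Box D: F(D→E) = (9160.0 + 6240) − 4340 = 11060 t/yr.
Box E throughput = its input = 11060 t/yr; τ = 263000 / 11060 = 23.78 yr.

23.8 yr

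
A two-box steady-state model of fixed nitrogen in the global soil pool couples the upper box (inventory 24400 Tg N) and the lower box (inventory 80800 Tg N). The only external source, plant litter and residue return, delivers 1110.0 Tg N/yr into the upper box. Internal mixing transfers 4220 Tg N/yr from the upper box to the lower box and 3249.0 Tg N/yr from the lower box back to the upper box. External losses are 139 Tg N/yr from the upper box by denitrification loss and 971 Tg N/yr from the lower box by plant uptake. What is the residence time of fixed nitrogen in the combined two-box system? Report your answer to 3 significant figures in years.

94.8 yr

Treat the two boxes together as one reservoir: the mixing fluxes between them are internal recycling, so τ = ΣM / Σ(external losses).
M_total = 24400 + 80800 = 105200 Tg N.
ΣF_external_out = 139 + 971 = 1110.0 Tg N/yr.
τ = M_total / ΣF_ext = 105200 / 1110.0 = 94.77 yr.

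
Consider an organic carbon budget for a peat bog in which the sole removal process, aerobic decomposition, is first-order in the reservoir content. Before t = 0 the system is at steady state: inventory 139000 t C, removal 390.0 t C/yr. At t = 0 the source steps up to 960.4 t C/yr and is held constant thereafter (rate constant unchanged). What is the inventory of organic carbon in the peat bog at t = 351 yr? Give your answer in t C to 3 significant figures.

The sink rate constant is k = F₀/M₀ = 390.0/139000 = 0.002806 yr⁻¹.
Solving dM/dt = F₁ − kM with M(0) = M₀ gives M(t) = F₁/k + (M₀ − F₁/k)·e^(−kt).
F₁/k = 960.4/0.002806 = 342300 t C; kt = 0.002806 × 351 = 0.9848, e^(−kt) = 0.3735.
M(351) = 342300 + (139000 − 342300) × 0.3735 = 342300 − 75930 = 266360 t C.

266000 t C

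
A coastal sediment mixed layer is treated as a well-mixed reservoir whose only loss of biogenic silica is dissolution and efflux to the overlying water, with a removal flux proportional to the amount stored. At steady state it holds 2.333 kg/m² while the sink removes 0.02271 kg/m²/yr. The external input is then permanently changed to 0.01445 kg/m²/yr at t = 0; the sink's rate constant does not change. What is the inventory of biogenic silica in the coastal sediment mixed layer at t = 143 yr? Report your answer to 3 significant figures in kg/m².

τ = M₀/F₀ = 2.333/0.02271 = 102.7 yr; rate constant k = 1/τ.
New steady state M_∞ = F₁/k = F₁·τ = 0.01445 × 102.7 = 1.4844 kg/m².
M(t) = M_∞ + (M₀ − M_∞)·e^(−t/τ); t/τ = 143/102.7 = 1.392, so e^(−t/τ) = 0.2486.
M(t) = 1.4844 + 0.8486 × 0.2486 = 1.6954 kg/m².

1.70 kg/m²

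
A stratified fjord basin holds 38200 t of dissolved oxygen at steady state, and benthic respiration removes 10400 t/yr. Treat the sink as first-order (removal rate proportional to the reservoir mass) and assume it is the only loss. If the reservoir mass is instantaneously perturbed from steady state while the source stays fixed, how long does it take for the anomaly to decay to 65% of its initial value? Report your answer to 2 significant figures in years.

For a linear reservoir the anomaly decays as exp(−t/τ) with τ = M/F = 38200/10400 = 3.673 yr.
exp(−t/τ) = 0.65 ⇒ t = −τ ln(0.65) = 3.673 × 0.4308 = 1.582 yr.

1.6 yr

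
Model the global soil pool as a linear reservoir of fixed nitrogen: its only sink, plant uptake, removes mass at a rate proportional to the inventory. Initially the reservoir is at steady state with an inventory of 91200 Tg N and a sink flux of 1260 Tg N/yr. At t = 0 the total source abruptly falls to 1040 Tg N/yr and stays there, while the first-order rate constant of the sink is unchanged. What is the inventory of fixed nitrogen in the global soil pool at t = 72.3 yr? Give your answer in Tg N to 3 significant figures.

81100 Tg N

The sink rate constant is k = F₀/M₀ = 1260/91200 = 0.01382 yr⁻¹.
Solving dM/dt = F₁ − kM with M(0) = M₀ gives M(t) = F₁/k + (M₀ − F₁/k)·e^(−kt).
F₁/k = 1040/0.01382 = 75276 Tg N; kt = 0.01382 × 72.3 = 0.9989, e^(−kt) = 0.3683.
M(72.3) = 75276 + (91200 − 75276) × 0.3683 = 75276 + 5865 = 81141 Tg N.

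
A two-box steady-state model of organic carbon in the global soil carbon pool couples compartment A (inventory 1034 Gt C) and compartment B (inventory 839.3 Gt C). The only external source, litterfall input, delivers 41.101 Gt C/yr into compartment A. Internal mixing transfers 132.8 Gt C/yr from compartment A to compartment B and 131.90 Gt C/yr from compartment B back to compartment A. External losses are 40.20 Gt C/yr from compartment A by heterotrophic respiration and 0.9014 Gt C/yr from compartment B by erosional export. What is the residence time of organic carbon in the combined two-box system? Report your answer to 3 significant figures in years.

Residence time in the combined system uses the total inventory and the total *external* removal — internal exchanges between the two boxes cancel.
M_total = 1034 + 839.3 = 1873.3 Gt C.
ΣF_external_out = 40.20 + 0.9014 = 41.101 Gt C/yr.
τ = M_total / ΣF_ext = 1873.3 / 41.101 = 45.58 yr.

45.6 yr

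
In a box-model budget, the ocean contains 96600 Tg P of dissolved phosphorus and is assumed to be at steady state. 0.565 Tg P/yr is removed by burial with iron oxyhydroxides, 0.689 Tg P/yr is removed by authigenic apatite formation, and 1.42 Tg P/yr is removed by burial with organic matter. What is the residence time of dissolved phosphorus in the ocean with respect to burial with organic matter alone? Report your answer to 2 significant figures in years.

Residence time with respect to a single sink: τ = M / F_sink.
τ = 96600 / 1.42 = 68030 yr.

68000 yr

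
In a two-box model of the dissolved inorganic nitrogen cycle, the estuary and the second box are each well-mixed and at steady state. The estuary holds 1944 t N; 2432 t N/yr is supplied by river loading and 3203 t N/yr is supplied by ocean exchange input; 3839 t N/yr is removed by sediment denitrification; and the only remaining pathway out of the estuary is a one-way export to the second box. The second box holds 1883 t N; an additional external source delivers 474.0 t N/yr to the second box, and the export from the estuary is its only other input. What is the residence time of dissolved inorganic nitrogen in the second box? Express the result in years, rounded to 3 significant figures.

Balance the estuary: ΣF_in = 2432 + 3203 = 5635.0 t N/yr.
Export to the second box = ΣF_in − (3839) = 1796.0 t N/yr.
Total input to the second box = 1796.0 + 474.0 = 2270.0 t N/yr; at steady state this equals its total output.
τ = M / F = 1883 / 2270.0 = 0.8295 yr.

0.830 yr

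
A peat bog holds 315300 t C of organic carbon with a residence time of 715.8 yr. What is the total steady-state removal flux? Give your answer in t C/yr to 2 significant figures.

F = M / τ = 315300 / 715.8 = 440.5 t C/yr.

440 t C/yr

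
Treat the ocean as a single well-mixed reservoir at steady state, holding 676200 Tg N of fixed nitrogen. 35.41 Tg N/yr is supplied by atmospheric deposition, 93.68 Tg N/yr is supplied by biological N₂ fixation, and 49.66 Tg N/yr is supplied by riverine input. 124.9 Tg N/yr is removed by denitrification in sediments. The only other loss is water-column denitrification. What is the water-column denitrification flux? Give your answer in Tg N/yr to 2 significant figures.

At steady state ΣF_in = ΣF_out.
ΣF_in = 35.41 + 93.68 + 49.66 = 178.75 Tg N/yr.
Water-column denitrification flux = ΣF_in − (124.9) = 178.75 − 124.9 = 53.85 Tg N/yr.

54 Tg N/yr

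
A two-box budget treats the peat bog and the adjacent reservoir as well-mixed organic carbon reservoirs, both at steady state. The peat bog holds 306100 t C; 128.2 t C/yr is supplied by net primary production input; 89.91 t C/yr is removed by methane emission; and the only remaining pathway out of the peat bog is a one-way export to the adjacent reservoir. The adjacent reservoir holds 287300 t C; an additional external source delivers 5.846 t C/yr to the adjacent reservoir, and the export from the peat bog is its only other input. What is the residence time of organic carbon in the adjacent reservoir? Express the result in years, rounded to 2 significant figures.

Balance the peat bog: ΣF_in = 128.20 t C/yr.
Export to the adjacent reservoir = ΣF_in − (89.91) = 38.290 t C/yr.
Total input to the adjacent reservoir = 38.290 + 5.846 = 44.136 t C/yr; at steady state this equals its total output.
τ = M / F = 287300 / 44.136 = 6509 yr.

6500 yr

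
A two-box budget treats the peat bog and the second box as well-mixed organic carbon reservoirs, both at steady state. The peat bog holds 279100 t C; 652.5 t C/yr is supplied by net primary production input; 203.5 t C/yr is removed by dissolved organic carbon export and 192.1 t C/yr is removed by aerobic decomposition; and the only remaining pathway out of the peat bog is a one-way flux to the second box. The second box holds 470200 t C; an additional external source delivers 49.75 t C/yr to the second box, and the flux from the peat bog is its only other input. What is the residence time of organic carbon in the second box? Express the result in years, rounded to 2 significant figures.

1500 yr

Balance the peat bog: ΣF_in = 652.50 t C/yr.
Flux to the second box = ΣF_in − (203.5 + 192.1) = 256.90 t C/yr.
Total input to the second box = 256.90 + 49.75 = 306.65 t C/yr; at steady state this equals its total output.
τ = M / F = 470200 / 306.65 = 1533 yr.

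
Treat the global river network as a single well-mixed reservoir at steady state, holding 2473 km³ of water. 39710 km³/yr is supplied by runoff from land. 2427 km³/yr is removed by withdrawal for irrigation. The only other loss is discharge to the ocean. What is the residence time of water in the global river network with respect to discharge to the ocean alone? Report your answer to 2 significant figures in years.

At steady state ΣF_in = ΣF_out.
ΣF_in = 39710 km³/yr.
Discharge to the ocean flux = ΣF_in − (2427) = 39710 − 2427 = 37280 km³/yr.
τ = M / F = 2473 / 37280 = 0.06633 yr.

0.066 yr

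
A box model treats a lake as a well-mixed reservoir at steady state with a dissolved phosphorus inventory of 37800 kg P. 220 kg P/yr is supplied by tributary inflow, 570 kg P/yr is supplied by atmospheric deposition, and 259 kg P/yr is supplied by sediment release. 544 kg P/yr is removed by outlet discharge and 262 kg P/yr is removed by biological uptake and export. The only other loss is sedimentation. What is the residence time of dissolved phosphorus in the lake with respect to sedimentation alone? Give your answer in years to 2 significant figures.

160 yr

At steady state ΣF_in = ΣF_out.
ΣF_in = 220 + 570 + 259 = 1049.0 kg P/yr.
Sedimentation flux = ΣF_in − (544 + 262) = 1049.0 − 806.0 = 243.0 kg P/yr.
τ = M / F = 37800 / 243.0 = 155.6 yr.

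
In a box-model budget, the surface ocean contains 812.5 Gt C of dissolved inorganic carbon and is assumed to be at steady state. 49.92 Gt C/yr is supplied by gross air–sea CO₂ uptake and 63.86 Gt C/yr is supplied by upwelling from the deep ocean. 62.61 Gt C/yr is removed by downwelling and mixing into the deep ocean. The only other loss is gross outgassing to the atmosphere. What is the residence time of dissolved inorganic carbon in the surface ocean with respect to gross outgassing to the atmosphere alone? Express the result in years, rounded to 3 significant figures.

At steady state ΣF_in = ΣF_out.
ΣF_in = 49.92 + 63.86 = 113.78 Gt C/yr.
Gross outgassing to the atmosphere flux = ΣF_in − (62.61) = 113.78 − 62.61 = 51.17 Gt C/yr.
τ = M / F = 812.5 / 51.17 = 15.88 yr.

15.9 yr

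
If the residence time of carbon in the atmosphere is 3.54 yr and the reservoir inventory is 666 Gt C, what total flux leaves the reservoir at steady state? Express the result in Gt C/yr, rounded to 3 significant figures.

188 Gt C/yr

F = M / τ = 666 / 3.54 = 188.1 Gt C/yr.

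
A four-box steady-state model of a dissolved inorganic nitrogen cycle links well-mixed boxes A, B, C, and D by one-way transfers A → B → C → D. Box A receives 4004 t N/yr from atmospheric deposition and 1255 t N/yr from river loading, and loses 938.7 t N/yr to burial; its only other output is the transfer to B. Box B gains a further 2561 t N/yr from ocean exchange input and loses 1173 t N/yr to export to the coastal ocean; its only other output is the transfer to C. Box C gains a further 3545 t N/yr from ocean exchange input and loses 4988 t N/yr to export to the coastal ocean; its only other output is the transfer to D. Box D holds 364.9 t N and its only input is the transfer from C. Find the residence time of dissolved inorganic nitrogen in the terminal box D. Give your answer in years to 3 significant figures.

Box A: F(A→B) = (4004 + 1255) − 938.7 = 4320.3 t N/yr.
Box B: F(B→C) = (4320.3 + 2561) − 1173 = 5708.3 t N/yr.
Box C: F(C→D) = (5708.3 + 3545) − 4988 = 4265.3 t N/yr.
Box D throughput = its input = 4265.3 t N/yr; τ = 364.9 / 4265.3 = 0.08555 yr.

0.0856 yr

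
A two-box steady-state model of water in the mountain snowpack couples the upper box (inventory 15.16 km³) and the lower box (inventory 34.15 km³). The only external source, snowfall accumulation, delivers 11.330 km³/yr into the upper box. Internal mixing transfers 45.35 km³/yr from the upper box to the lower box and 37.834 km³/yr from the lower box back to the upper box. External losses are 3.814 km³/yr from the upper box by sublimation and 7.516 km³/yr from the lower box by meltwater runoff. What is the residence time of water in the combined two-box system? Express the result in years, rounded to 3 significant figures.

Residence time in the combined system uses the total inventory and the total *external* removal — internal exchanges between the two boxes cancel.
M_total = 15.16 + 34.15 = 49.310 km³.
ΣF_external_out = 3.814 + 7.516 = 11.330 km³/yr.
τ = M_total / ΣF_ext = 49.310 / 11.330 = 4.352 yr.

4.35 yr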